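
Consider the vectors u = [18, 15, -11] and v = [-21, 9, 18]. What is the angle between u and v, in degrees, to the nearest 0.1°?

u · v = 18·(-21) + 15·9 + (-11)·18 = -378 + 135 - 198 = -441
|u|² = 324 + 225 + 121 = 670,  |u| = √670 ≈ 25.884358
|v|² = 441 + 81 + 324 = 846,  |v| = √846 ≈ 29.086079
cos θ = -441 / (25.884358 · 29.086079) ≈ -0.58576
θ = arccos(-0.58576) ≈ 125.9°

125.9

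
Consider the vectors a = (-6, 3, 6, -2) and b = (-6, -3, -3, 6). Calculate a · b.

-3

a · b = (-6)·(-6) + 3·(-3) + 6·(-3) + (-2)·6 = 36 - 9 - 18 - 12 = -3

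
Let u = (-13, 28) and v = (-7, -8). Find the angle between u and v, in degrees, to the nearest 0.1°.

113.9

u · v = (-13)·(-7) + 28·(-8) = 91 - 224 = -133
|u|² = 169 + 784 = 953,  |u| = √953 ≈ 30.870698
|v|² = 49 + 64 = 113,  |v| = √113 ≈ 10.630146
cos θ = -133 / (30.870698 · 10.630146) ≈ -0.40529
θ = arccos(-0.40529) ≈ 113.9°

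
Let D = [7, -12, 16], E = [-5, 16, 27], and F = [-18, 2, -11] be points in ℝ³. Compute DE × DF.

(-910, -599, 532)

DE = (-12, 28, 11)
DF = (-25, 14, -27)
i: 28·(-27) - 11·14 = -756 - 154 = -910
j: 11·(-25) - (-12)·(-27) = -275 - 324 = -599
k: (-12)·14 - 28·(-25) = -168 - (-700) = 532
DE × DF = (-910, -599, 532)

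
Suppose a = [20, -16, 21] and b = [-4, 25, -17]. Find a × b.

i: (-16)·(-17) - 21·25 = 272 - 525 = -253
j: 21·(-4) - 20·(-17) = -84 - (-340) = 256
k: 20·25 - (-16)·(-4) = 500 - 64 = 436
a × b = (-253, 256, 436)

(-253, 256, 436)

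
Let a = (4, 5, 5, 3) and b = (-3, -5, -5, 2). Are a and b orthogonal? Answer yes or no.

no

a · b = 4·(-3) + 5·(-5) + 5·(-5) + 3·2 = -12 - 25 - 25 + 6 = -56
Nonzero, so the vectors are not orthogonal.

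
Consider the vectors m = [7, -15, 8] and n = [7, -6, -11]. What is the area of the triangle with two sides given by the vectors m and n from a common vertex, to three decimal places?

129.448

i: (-15)·(-11) - 8·(-6) = 165 - (-48) = 213
j: 8·7 - 7·(-11) = 56 - (-77) = 133
k: 7·(-6) - (-15)·7 = -42 - (-105) = 63
m × n = (213, 133, 63)
|m × n| = √(213² + 133² + 63²) = √67027 ≈ 258.8957
area = ½ · 258.8957 ≈ 129.448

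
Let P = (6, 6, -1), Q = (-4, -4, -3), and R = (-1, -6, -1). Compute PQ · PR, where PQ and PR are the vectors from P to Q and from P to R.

PQ = Q − P = (-10, -10, -2)
PR = R − P = (-7, -12, 0)
PQ · PR = (-10)·(-7) + (-10)·(-12) + (-2)·0 = 70 + 120 + 0 = 190

190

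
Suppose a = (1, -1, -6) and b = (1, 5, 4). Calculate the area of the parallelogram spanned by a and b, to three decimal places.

28.496

i: (-1)·4 - (-6)·5 = -4 - (-30) = 26
j: (-6)·1 - 1·4 = -6 - 4 = -10
k: 1·5 - (-1)·1 = 5 - (-1) = 6
a × b = (26, -10, 6)
|a × b| = √(26² + (-10)² + 6²) = √812 ≈ 28.4956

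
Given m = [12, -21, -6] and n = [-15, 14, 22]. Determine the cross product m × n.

(-378, -174, -147)

i: (-21)·22 - (-6)·14 = -462 - (-84) = -378
j: (-6)·(-15) - 12·22 = 90 - 264 = -174
k: 12·14 - (-21)·(-15) = 168 - 315 = -147
m × n = (-378, -174, -147)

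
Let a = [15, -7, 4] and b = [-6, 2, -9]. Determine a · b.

a · b = 15·(-6) + (-7)·2 + 4·(-9) = -90 - 14 - 36 = -140

-140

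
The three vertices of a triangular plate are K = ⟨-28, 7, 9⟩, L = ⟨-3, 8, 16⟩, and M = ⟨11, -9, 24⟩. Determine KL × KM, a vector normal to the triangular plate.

(127, -102, -439)

KL = (25, 1, 7)
KM = (39, -16, 15)
i: 1·15 - 7·(-16) = 15 - (-112) = 127
j: 7·39 - 25·15 = 273 - 375 = -102
k: 25·(-16) - 1·39 = -400 - 39 = -439
KL × KM = (127, -102, -439)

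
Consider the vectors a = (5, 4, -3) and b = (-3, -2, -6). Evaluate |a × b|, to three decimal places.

i: 4·(-6) - (-3)·(-2) = -24 - 6 = -30
j: (-3)·(-3) - 5·(-6) = 9 - (-30) = 39
k: 5·(-2) - 4·(-3) = -10 - (-12) = 2
a × b = (-30, 39, 2)
|a × b| = √((-30)² + 39² + 2²) = √2425 ≈ 49.2443

49.244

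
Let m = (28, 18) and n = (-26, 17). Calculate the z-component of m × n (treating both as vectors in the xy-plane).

944

28·17 - 18·(-26) = 476 - (-468) = 944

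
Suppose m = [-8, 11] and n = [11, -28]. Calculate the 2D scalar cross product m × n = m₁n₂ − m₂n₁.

(-8)·(-28) - 11·11 = 224 - 121 = 103

103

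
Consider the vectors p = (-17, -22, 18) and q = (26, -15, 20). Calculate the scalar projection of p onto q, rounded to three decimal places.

p · q = (-17)·26 + (-22)·(-15) + 18·20 = -442 + 330 + 360 = 248
|q| = √(676 + 225 + 400) = √1301 ≈ 36.0694
comp_q p = 248 / √1301 ≈ 6.876

6.876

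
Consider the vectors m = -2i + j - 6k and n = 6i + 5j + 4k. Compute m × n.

i: 1·4 - (-6)·5 = 4 - (-30) = 34
j: (-6)·6 - (-2)·4 = -36 - (-8) = -28
k: (-2)·5 - 1·6 = -10 - 6 = -16
m × n = (34, -28, -16)

(34, -28, -16)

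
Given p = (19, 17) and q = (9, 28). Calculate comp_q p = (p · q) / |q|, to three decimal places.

p · q = 19·9 + 17·28 = 171 + 476 = 647
|q| = √(81 + 784) = √865 ≈ 29.4109
comp_q p = 647 / √865 ≈ 21.999

21.999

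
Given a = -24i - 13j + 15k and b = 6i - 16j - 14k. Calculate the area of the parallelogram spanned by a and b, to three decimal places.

i: (-13)·(-14) - 15·(-16) = 182 - (-240) = 422
j: 15·6 - (-24)·(-14) = 90 - 336 = -246
k: (-24)·(-16) - (-13)·6 = 384 - (-78) = 462
a × b = (422, -246, 462)
|a × b| = √(422² + (-246)² + 462²) = √452044 ≈ 672.3422

672.342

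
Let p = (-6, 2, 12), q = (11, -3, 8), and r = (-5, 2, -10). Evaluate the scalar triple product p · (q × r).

140

q × r:
i: (-3)·(-10) - 8·2 = 30 - 16 = 14
j: 8·(-5) - 11·(-10) = -40 - (-110) = 70
k: 11·2 - (-3)·(-5) = 22 - 15 = 7
q × r = (14, 70, 7)
p · (q × r) = (-6)·14 + 2·70 + 12·7 = -84 + 140 + 84 = 140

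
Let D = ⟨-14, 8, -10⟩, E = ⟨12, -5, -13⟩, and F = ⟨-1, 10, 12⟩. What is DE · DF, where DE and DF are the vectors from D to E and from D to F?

246

DE = E − D = (26, -13, -3)
DF = F − D = (13, 2, 22)
DE · DF = 26·13 + (-13)·2 + (-3)·22 = 338 - 26 - 66 = 246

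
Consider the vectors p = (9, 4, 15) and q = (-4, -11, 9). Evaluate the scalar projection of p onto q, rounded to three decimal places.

p · q = 9·(-4) + 4·(-11) + 15·9 = -36 - 44 + 135 = 55
|q| = √(16 + 121 + 81) = √218 ≈ 14.7648
comp_q p = 55 / √218 ≈ 3.725

3.725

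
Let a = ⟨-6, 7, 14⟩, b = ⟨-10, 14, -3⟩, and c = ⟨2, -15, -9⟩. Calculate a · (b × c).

2062

b × c:
i: 14·(-9) - (-3)·(-15) = -126 - 45 = -171
j: (-3)·2 - (-10)·(-9) = -6 - 90 = -96
k: (-10)·(-15) - 14·2 = 150 - 28 = 122
b × c = (-171, -96, 122)
a · (b × c) = (-6)·(-171) + 7·(-96) + 14·122 = 1026 - 672 + 1708 = 2062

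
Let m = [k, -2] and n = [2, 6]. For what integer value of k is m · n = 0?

m · n = k·2 + (-2)·6 = -12 + 2k
Set equal to 0: 2k = 12, so k = 6.

6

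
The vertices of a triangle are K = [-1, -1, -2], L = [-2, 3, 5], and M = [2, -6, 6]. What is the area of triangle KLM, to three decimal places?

36.671

KL = (-1, 4, 7),  KM = (3, -5, 8)
i: 4·8 - 7·(-5) = 32 - (-35) = 67
j: 7·3 - (-1)·8 = 21 - (-8) = 29
k: (-1)·(-5) - 4·3 = 5 - 12 = -7
KL × KM = (67, 29, -7)
|KL × KM| = √5379 ≈ 73.3417
area = ½ · 73.3417 ≈ 36.671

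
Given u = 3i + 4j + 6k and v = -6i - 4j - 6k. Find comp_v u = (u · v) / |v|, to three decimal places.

u · v = 3·(-6) + 4·(-4) + 6·(-6) = -18 - 16 - 36 = -70
|v| = √(36 + 16 + 36) = √88 ≈ 9.3808
comp_v u = -70 / √88 ≈ -7.462

-7.462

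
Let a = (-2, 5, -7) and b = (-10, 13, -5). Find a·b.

a · b = (-2)·(-10) + 5·13 + (-7)·(-5) = 20 + 65 + 35 = 120

120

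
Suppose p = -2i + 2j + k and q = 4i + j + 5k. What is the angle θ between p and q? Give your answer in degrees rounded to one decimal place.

p · q = (-2)·4 + 2·1 + 1·5 = -8 + 2 + 5 = -1
|p|² = 4 + 4 + 1 = 9,  |p| = √9 ≈ 3.000000
|q|² = 16 + 1 + 25 = 42,  |q| = √42 ≈ 6.480741
cos θ = -1 / (3.000000 · 6.480741) ≈ -0.05143
θ = arccos(-0.05143) ≈ 92.9°

92.9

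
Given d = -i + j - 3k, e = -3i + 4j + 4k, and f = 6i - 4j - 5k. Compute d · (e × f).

49

e × f:
i: 4·(-5) - 4·(-4) = -20 - (-16) = -4
j: 4·6 - (-3)·(-5) = 24 - 15 = 9
k: (-3)·(-4) - 4·6 = 12 - 24 = -12
e × f = (-4, 9, -12)
d · (e × f) = (-1)·(-4) + 1·9 + (-3)·(-12) = 4 + 9 + 36 = 49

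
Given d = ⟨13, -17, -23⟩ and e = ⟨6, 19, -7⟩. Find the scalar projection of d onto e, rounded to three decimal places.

-3.978

d · e = 13·6 + (-17)·19 + (-23)·(-7) = 78 - 323 + 161 = -84
|e| = √(36 + 361 + 49) = √446 ≈ 21.1187
comp_e d = -84 / √446 ≈ -3.978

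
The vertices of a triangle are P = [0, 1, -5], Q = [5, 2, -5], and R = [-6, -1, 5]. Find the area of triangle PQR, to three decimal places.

PQ = (5, 1, 0),  PR = (-6, -2, 10)
i: 1·10 - 0·(-2) = 10 - 0 = 10
j: 0·(-6) - 5·10 = 0 - 50 = -50
k: 5·(-2) - 1·(-6) = -10 - (-6) = -4
PQ × PR = (10, -50, -4)
|PQ × PR| = √2616 ≈ 51.1468
area = ½ · 51.1468 ≈ 25.573

25.573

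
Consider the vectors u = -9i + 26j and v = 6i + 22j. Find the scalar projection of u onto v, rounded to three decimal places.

22.716

u · v = (-9)·6 + 26·22 = -54 + 572 = 518
|v| = √(36 + 484) = √520 ≈ 22.8035
comp_v u = 518 / √520 ≈ 22.716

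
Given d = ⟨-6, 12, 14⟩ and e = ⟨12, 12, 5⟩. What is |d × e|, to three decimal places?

312.288

i: 12·5 - 14·12 = 60 - 168 = -108
j: 14·12 - (-6)·5 = 168 - (-30) = 198
k: (-6)·12 - 12·12 = -72 - 144 = -216
d × e = (-108, 198, -216)
|d × e| = √((-108)² + 198² + (-216)²) = √97524 ≈ 312.2883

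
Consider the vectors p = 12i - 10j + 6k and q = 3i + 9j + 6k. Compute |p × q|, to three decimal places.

i: (-10)·6 - 6·9 = -60 - 54 = -114
j: 6·3 - 12·6 = 18 - 72 = -54
k: 12·9 - (-10)·3 = 108 - (-30) = 138
p × q = (-114, -54, 138)
|p × q| = √((-114)² + (-54)² + 138²) = √34956 ≈ 186.9652

186.965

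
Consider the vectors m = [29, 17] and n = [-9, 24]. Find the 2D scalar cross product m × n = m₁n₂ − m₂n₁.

29·24 - 17·(-9) = 696 - (-153) = 849

849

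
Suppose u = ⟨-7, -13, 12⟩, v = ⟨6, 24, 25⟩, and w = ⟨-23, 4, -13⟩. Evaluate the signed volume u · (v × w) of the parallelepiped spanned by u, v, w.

16257

v × w:
i: 24·(-13) - 25·4 = -312 - 100 = -412
j: 25·(-23) - 6·(-13) = -575 - (-78) = -497
k: 6·4 - 24·(-23) = 24 - (-552) = 576
v × w = (-412, -497, 576)
u · (v × w) = (-7)·(-412) + (-13)·(-497) + 12·576 = 2884 + 6461 + 6912 = 16257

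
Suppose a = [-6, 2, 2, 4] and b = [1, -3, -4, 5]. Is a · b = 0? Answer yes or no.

yes

a · b = (-6)·1 + 2·(-3) + 2·(-4) + 4·5 = -6 - 6 - 8 + 20 = 0
Zero, so the vectors are orthogonal.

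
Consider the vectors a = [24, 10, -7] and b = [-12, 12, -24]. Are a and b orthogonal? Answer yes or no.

a · b = 24·(-12) + 10·12 + (-7)·(-24) = -288 + 120 + 168 = 0
Zero, so the vectors are orthogonal.

yes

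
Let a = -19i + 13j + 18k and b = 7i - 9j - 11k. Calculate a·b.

a · b = (-19)·7 + 13·(-9) + 18·(-11) = -133 - 117 - 198 = -448

-448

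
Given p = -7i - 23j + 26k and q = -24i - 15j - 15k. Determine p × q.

i: (-23)·(-15) - 26·(-15) = 345 - (-390) = 735
j: 26·(-24) - (-7)·(-15) = -624 - 105 = -729
k: (-7)·(-15) - (-23)·(-24) = 105 - 552 = -447
p × q = (735, -729, -447)

(735, -729, -447)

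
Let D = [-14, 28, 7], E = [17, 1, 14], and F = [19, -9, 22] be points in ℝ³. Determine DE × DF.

(-146, -234, -256)

DE = (31, -27, 7)
DF = (33, -37, 15)
i: (-27)·15 - 7·(-37) = -405 - (-259) = -146
j: 7·33 - 31·15 = 231 - 465 = -234
k: 31·(-37) - (-27)·33 = -1147 - (-891) = -256
DE × DF = (-146, -234, -256)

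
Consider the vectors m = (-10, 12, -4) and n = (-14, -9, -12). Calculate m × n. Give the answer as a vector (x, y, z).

(-180, -64, 258)

i: 12·(-12) - (-4)·(-9) = -144 - 36 = -180
j: (-4)·(-14) - (-10)·(-12) = 56 - 120 = -64
k: (-10)·(-9) - 12·(-14) = 90 - (-168) = 258
m × n = (-180, -64, 258)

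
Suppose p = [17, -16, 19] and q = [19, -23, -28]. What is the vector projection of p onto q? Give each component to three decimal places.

(1.805, -2.185, -2.659)

p · q = 17·19 + (-16)·(-23) + 19·(-28) = 323 + 368 - 532 = 159
|q|² = 361 + 529 + 784 = 1674
proj_q p = (159/1674) · (19, -23, -28) ≈ (1.805, -2.185, -2.659)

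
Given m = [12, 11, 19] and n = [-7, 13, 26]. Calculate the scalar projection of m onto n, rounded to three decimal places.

18.495

m · n = 12·(-7) + 11·13 + 19·26 = -84 + 143 + 494 = 553
|n| = √(49 + 169 + 676) = √894 ≈ 29.8998
comp_n m = 553 / √894 ≈ 18.495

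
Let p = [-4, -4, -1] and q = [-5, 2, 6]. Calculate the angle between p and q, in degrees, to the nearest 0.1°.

82.6

p · q = (-4)·(-5) + (-4)·2 + (-1)·6 = 20 - 8 - 6 = 6
|p|² = 16 + 16 + 1 = 33,  |p| = √33 ≈ 5.744563
|q|² = 25 + 4 + 36 = 65,  |q| = √65 ≈ 8.062258
cos θ = 6 / (5.744563 · 8.062258) ≈ 0.12955
θ = arccos(0.12955) ≈ 82.6°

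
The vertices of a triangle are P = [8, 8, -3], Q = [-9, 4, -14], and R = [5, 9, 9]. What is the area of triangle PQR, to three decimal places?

PQ = (-17, -4, -11),  PR = (-3, 1, 12)
i: (-4)·12 - (-11)·1 = -48 - (-11) = -37
j: (-11)·(-3) - (-17)·12 = 33 - (-204) = 237
k: (-17)·1 - (-4)·(-3) = -17 - 12 = -29
PQ × PR = (-37, 237, -29)
|PQ × PR| = √58379 ≈ 241.6175
area = ½ · 241.6175 ≈ 120.809

120.809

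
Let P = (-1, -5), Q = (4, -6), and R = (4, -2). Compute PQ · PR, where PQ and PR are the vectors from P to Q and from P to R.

22

PQ = Q − P = (5, -1)
PR = R − P = (5, 3)
PQ · PR = 5·5 + (-1)·3 = 25 - 3 = 22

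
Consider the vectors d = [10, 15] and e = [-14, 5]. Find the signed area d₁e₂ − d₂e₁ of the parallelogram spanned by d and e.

10·5 - 15·(-14) = 50 - (-210) = 260

260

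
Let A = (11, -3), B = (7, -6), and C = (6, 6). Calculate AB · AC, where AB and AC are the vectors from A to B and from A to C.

-7

AB = B − A = (-4, -3)
AC = C − A = (-5, 9)
AB · AC = (-4)·(-5) + (-3)·9 = 20 - 27 = -7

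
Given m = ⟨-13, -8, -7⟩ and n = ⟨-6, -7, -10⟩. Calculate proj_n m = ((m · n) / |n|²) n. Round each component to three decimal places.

m · n = (-13)·(-6) + (-8)·(-7) + (-7)·(-10) = 78 + 56 + 70 = 204
|n|² = 36 + 49 + 100 = 185
proj_n m = (204/185) · (-6, -7, -10) ≈ (-6.616, -7.719, -11.027)

(-6.616, -7.719, -11.027)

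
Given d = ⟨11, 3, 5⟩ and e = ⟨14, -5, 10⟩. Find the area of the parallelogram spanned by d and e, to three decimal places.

i: 3·10 - 5·(-5) = 30 - (-25) = 55
j: 5·14 - 11·10 = 70 - 110 = -40
k: 11·(-5) - 3·14 = -55 - 42 = -97
d × e = (55, -40, -97)
|d × e| = √(55² + (-40)² + (-97)²) = √14034 ≈ 118.4652

118.465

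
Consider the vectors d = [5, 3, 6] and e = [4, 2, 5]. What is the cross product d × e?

(3, -1, -2)

i: 3·5 - 6·2 = 15 - 12 = 3
j: 6·4 - 5·5 = 24 - 25 = -1
k: 5·2 - 3·4 = 10 - 12 = -2
d × e = (3, -1, -2)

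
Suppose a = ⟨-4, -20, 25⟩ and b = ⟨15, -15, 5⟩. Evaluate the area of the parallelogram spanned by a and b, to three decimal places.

601.041

i: (-20)·5 - 25·(-15) = -100 - (-375) = 275
j: 25·15 - (-4)·5 = 375 - (-20) = 395
k: (-4)·(-15) - (-20)·15 = 60 - (-300) = 360
a × b = (275, 395, 360)
|a × b| = √(275² + 395² + 360²) = √361250 ≈ 601.0408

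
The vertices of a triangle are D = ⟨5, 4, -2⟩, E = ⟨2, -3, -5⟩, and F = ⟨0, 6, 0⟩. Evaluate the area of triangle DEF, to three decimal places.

DE = (-3, -7, -3),  DF = (-5, 2, 2)
i: (-7)·2 - (-3)·2 = -14 - (-6) = -8
j: (-3)·(-5) - (-3)·2 = 15 - (-6) = 21
k: (-3)·2 - (-7)·(-5) = -6 - 35 = -41
DE × DF = (-8, 21, -41)
|DE × DF| = √2186 ≈ 46.7547
area = ½ · 46.7547 ≈ 23.377

23.377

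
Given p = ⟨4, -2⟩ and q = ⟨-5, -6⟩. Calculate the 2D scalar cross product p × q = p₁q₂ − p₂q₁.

-34

4·(-6) - (-2)·(-5) = -24 - 10 = -34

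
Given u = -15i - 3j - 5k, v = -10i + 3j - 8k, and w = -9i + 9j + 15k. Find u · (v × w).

v × w:
i: 3·15 - (-8)·9 = 45 - (-72) = 117
j: (-8)·(-9) - (-10)·15 = 72 - (-150) = 222
k: (-10)·9 - 3·(-9) = -90 - (-27) = -63
v × w = (117, 222, -63)
u · (v × w) = (-15)·117 + (-3)·222 + (-5)·(-63) = -1755 - 666 + 315 = -2106

-2106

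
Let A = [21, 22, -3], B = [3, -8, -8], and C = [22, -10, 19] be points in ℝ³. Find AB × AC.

(-820, 391, 606)

AB = (-18, -30, -5)
AC = (1, -32, 22)
i: (-30)·22 - (-5)·(-32) = -660 - 160 = -820
j: (-5)·1 - (-18)·22 = -5 - (-396) = 391
k: (-18)·(-32) - (-30)·1 = 576 - (-30) = 606
AB × AC = (-820, 391, 606)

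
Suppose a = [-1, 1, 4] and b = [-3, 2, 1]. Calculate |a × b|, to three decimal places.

i: 1·1 - 4·2 = 1 - 8 = -7
j: 4·(-3) - (-1)·1 = -12 - (-1) = -11
k: (-1)·2 - 1·(-3) = -2 - (-3) = 1
a × b = (-7, -11, 1)
|a × b| = √((-7)² + (-11)² + 1²) = √171 ≈ 13.0767

13.077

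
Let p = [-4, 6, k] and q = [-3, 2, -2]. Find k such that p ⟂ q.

12

p · q = (-4)·(-3) + 6·2 + k·(-2) = 24 - 2k
Set equal to 0: -2k = -24, so k = 12.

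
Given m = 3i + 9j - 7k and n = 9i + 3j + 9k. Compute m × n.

(102, -90, -72)

i: 9·9 - (-7)·3 = 81 - (-21) = 102
j: (-7)·9 - 3·9 = -63 - 27 = -90
k: 3·3 - 9·9 = 9 - 81 = -72
m × n = (102, -90, -72)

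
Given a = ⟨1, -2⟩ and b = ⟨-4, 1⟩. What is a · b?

a · b = 1·(-4) + (-2)·1 = -4 - 2 = -6

-6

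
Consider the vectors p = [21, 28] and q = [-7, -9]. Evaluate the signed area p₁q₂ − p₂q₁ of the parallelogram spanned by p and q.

7

21·(-9) - 28·(-7) = -189 - (-196) = 7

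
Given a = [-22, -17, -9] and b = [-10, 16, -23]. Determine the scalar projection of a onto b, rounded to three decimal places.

5.210

a · b = (-22)·(-10) + (-17)·16 + (-9)·(-23) = 220 - 272 + 207 = 155
|b| = √(100 + 256 + 529) = √885 ≈ 29.7489
comp_b a = 155 / √885 ≈ 5.210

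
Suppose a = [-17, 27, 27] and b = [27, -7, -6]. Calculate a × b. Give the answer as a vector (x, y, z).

(27, 627, -610)

i: 27·(-6) - 27·(-7) = -162 - (-189) = 27
j: 27·27 - (-17)·(-6) = 729 - 102 = 627
k: (-17)·(-7) - 27·27 = 119 - 729 = -610
a × b = (27, 627, -610)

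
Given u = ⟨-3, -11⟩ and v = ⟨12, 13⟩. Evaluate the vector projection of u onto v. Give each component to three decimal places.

(-6.863, -7.435)

u · v = (-3)·12 + (-11)·13 = -36 - 143 = -179
|v|² = 144 + 169 = 313
proj_v u = (-179/313) · (12, 13) ≈ (-6.863, -7.435)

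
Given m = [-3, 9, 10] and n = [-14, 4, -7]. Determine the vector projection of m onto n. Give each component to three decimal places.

m · n = (-3)·(-14) + 9·4 + 10·(-7) = 42 + 36 - 70 = 8
|n|² = 196 + 16 + 49 = 261
proj_n m = (8/261) · (-14, 4, -7) ≈ (-0.429, 0.123, -0.215)

(-0.429, 0.123, -0.215)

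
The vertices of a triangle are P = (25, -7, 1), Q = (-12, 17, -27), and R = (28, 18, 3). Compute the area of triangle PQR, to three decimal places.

PQ = (-37, 24, -28),  PR = (3, 25, 2)
i: 24·2 - (-28)·25 = 48 - (-700) = 748
j: (-28)·3 - (-37)·2 = -84 - (-74) = -10
k: (-37)·25 - 24·3 = -925 - 72 = -997
PQ × PR = (748, -10, -997)
|PQ × PR| = √1553613 ≈ 1246.4401
area = ½ · 1246.4401 ≈ 623.220

623.220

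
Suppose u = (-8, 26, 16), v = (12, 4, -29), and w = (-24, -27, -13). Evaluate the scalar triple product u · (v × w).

25184

v × w:
i: 4·(-13) - (-29)·(-27) = -52 - 783 = -835
j: (-29)·(-24) - 12·(-13) = 696 - (-156) = 852
k: 12·(-27) - 4·(-24) = -324 - (-96) = -228
v × w = (-835, 852, -228)
u · (v × w) = (-8)·(-835) + 26·852 + 16·(-228) = 6680 + 22152 - 3648 = 25184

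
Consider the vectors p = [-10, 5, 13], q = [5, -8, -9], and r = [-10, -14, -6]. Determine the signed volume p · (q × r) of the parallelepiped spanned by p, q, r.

q × r:
i: (-8)·(-6) - (-9)·(-14) = 48 - 126 = -78
j: (-9)·(-10) - 5·(-6) = 90 - (-30) = 120
k: 5·(-14) - (-8)·(-10) = -70 - 80 = -150
q × r = (-78, 120, -150)
p · (q × r) = (-10)·(-78) + 5·120 + 13·(-150) = 780 + 600 - 1950 = -570

-570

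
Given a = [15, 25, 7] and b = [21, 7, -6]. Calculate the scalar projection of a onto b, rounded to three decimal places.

a · b = 15·21 + 25·7 + 7·(-6) = 315 + 175 - 42 = 448
|b| = √(441 + 49 + 36) = √526 ≈ 22.9347
comp_b a = 448 / √526 ≈ 19.534

19.534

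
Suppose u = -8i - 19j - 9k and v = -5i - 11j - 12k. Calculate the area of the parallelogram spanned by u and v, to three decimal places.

138.892

i: (-19)·(-12) - (-9)·(-11) = 228 - 99 = 129
j: (-9)·(-5) - (-8)·(-12) = 45 - 96 = -51
k: (-8)·(-11) - (-19)·(-5) = 88 - 95 = -7
u × v = (129, -51, -7)
|u × v| = √(129² + (-51)² + (-7)²) = √19291 ≈ 138.8920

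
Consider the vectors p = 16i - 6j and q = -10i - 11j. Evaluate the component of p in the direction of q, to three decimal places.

-6.323

p · q = 16·(-10) + (-6)·(-11) = -160 + 66 = -94
|q| = √(100 + 121) = √221 ≈ 14.8661
comp_q p = -94 / √221 ≈ -6.323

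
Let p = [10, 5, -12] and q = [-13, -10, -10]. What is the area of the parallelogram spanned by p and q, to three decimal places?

i: 5·(-10) - (-12)·(-10) = -50 - 120 = -170
j: (-12)·(-13) - 10·(-10) = 156 - (-100) = 256
k: 10·(-10) - 5·(-13) = -100 - (-65) = -35
p × q = (-170, 256, -35)
|p × q| = √((-170)² + 256² + (-35)²) = √95661 ≈ 309.2911

309.291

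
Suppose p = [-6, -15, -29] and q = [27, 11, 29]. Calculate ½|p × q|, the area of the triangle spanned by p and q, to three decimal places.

i: (-15)·29 - (-29)·11 = -435 - (-319) = -116
j: (-29)·27 - (-6)·29 = -783 - (-174) = -609
k: (-6)·11 - (-15)·27 = -66 - (-405) = 339
p × q = (-116, -609, 339)
|p × q| = √((-116)² + (-609)² + 339²) = √499258 ≈ 706.5819
area = ½ · 706.5819 ≈ 353.291

353.291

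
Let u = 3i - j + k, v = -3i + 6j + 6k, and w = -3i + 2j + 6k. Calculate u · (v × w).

v × w:
i: 6·6 - 6·2 = 36 - 12 = 24
j: 6·(-3) - (-3)·6 = -18 - (-18) = 0
k: (-3)·2 - 6·(-3) = -6 - (-18) = 12
v × w = (24, 0, 12)
u · (v × w) = 3·24 + (-1)·0 + 1·12 = 72 + 0 + 12 = 84

84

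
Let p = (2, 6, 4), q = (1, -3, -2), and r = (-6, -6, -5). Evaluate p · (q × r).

q × r:
i: (-3)·(-5) - (-2)·(-6) = 15 - 12 = 3
j: (-2)·(-6) - 1·(-5) = 12 - (-5) = 17
k: 1·(-6) - (-3)·(-6) = -6 - 18 = -24
q × r = (3, 17, -24)
p · (q × r) = 2·3 + 6·17 + 4·(-24) = 6 + 102 - 96 = 12

12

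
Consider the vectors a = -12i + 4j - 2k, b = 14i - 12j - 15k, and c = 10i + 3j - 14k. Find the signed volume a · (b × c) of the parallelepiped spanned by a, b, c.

b × c:
i: (-12)·(-14) - (-15)·3 = 168 - (-45) = 213
j: (-15)·10 - 14·(-14) = -150 - (-196) = 46
k: 14·3 - (-12)·10 = 42 - (-120) = 162
b × c = (213, 46, 162)
a · (b × c) = (-12)·213 + 4·46 + (-2)·162 = -2556 + 184 - 324 = -2696

-2696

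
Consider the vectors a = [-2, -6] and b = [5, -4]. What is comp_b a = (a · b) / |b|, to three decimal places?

a · b = (-2)·5 + (-6)·(-4) = -10 + 24 = 14
|b| = √(25 + 16) = √41 ≈ 6.4031
comp_b a = 14 / √41 ≈ 2.186

2.186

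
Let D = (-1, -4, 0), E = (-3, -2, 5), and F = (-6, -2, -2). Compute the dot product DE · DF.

DE = E − D = (-2, 2, 5)
DF = F − D = (-5, 2, -2)
DE · DF = (-2)·(-5) + 2·2 + 5·(-2) = 10 + 4 - 10 = 4

4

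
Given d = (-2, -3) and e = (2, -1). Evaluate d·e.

d · e = (-2)·2 + (-3)·(-1) = -4 + 3 = -1

-1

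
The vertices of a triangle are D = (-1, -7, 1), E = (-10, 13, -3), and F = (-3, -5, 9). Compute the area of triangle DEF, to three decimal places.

93.686

DE = (-9, 20, -4),  DF = (-2, 2, 8)
i: 20·8 - (-4)·2 = 160 - (-8) = 168
j: (-4)·(-2) - (-9)·8 = 8 - (-72) = 80
k: (-9)·2 - 20·(-2) = -18 - (-40) = 22
DE × DF = (168, 80, 22)
|DE × DF| = √35108 ≈ 187.3713
area = ½ · 187.3713 ≈ 93.686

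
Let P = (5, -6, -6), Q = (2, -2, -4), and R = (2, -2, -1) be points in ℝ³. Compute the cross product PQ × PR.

PQ = (-3, 4, 2)
PR = (-3, 4, 5)
i: 4·5 - 2·4 = 20 - 8 = 12
j: 2·(-3) - (-3)·5 = -6 - (-15) = 9
k: (-3)·4 - 4·(-3) = -12 - (-12) = 0
PQ × PR = (12, 9, 0)

(12, 9, 0)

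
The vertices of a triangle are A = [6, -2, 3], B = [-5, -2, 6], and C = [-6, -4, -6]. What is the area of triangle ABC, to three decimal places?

68.456

AB = (-11, 0, 3),  AC = (-12, -2, -9)
i: 0·(-9) - 3·(-2) = 0 - (-6) = 6
j: 3·(-12) - (-11)·(-9) = -36 - 99 = -135
k: (-11)·(-2) - 0·(-12) = 22 - 0 = 22
AB × AC = (6, -135, 22)
|AB × AC| = √18745 ≈ 136.9124
area = ½ · 136.9124 ≈ 68.456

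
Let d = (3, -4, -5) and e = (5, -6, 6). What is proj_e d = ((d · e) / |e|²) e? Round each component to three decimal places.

d · e = 3·5 + (-4)·(-6) + (-5)·6 = 15 + 24 - 30 = 9
|e|² = 25 + 36 + 36 = 97
proj_e d = (9/97) · (5, -6, 6) ≈ (0.464, -0.557, 0.557)

(0.464, -0.557, 0.557)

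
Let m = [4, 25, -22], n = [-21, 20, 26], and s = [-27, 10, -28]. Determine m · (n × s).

-42790

n × s:
i: 20·(-28) - 26·10 = -560 - 260 = -820
j: 26·(-27) - (-21)·(-28) = -702 - 588 = -1290
k: (-21)·10 - 20·(-27) = -210 - (-540) = 330
n × s = (-820, -1290, 330)
m · (n × s) = 4·(-820) + 25·(-1290) + (-22)·330 = -3280 - 32250 - 7260 = -42790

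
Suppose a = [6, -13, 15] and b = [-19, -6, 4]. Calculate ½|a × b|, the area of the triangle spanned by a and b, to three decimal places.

210.365

i: (-13)·4 - 15·(-6) = -52 - (-90) = 38
j: 15·(-19) - 6·4 = -285 - 24 = -309
k: 6·(-6) - (-13)·(-19) = -36 - 247 = -283
a × b = (38, -309, -283)
|a × b| = √(38² + (-309)² + (-283)²) = √177014 ≈ 420.7303
area = ½ · 420.7303 ≈ 210.365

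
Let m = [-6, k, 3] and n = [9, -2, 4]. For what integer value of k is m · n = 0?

m · n = (-6)·9 + k·(-2) + 3·4 = -42 - 2k
Set equal to 0: -2k = 42, so k = -21.

-21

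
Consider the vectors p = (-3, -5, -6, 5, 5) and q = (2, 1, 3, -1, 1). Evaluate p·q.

p · q = (-3)·2 + (-5)·1 + (-6)·3 + 5·(-1) + 5·1 = -6 - 5 - 18 - 5 + 5 = -29

-29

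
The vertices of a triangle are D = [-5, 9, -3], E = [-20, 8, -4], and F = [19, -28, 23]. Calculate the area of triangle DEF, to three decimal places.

DE = (-15, -1, -1),  DF = (24, -37, 26)
i: (-1)·26 - (-1)·(-37) = -26 - 37 = -63
j: (-1)·24 - (-15)·26 = -24 - (-390) = 366
k: (-15)·(-37) - (-1)·24 = 555 - (-24) = 579
DE × DF = (-63, 366, 579)
|DE × DF| = √473166 ≈ 687.8706
area = ½ · 687.8706 ≈ 343.935

343.935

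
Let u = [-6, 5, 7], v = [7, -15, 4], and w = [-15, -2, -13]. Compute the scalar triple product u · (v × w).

-2736

v × w:
i: (-15)·(-13) - 4·(-2) = 195 - (-8) = 203
j: 4·(-15) - 7·(-13) = -60 - (-91) = 31
k: 7·(-2) - (-15)·(-15) = -14 - 225 = -239
v × w = (203, 31, -239)
u · (v × w) = (-6)·203 + 5·31 + 7·(-239) = -1218 + 155 - 1673 = -2736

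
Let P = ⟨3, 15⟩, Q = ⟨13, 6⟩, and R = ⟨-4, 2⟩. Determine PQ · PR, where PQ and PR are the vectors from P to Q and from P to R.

PQ = Q − P = (10, -9)
PR = R − P = (-7, -13)
PQ · PR = 10·(-7) + (-9)·(-13) = -70 + 117 = 47

47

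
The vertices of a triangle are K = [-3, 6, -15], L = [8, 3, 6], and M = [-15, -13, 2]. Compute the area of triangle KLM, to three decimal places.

KL = (11, -3, 21),  KM = (-12, -19, 17)
i: (-3)·17 - 21·(-19) = -51 - (-399) = 348
j: 21·(-12) - 11·17 = -252 - 187 = -439
k: 11·(-19) - (-3)·(-12) = -209 - 36 = -245
KL × KM = (348, -439, -245)
|KL × KM| = √373850 ≈ 611.4327
area = ½ · 611.4327 ≈ 305.716

305.716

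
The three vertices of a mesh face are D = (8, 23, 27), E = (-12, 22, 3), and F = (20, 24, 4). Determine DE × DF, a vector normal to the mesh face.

(47, -748, -8)

DE = (-20, -1, -24)
DF = (12, 1, -23)
i: (-1)·(-23) - (-24)·1 = 23 - (-24) = 47
j: (-24)·12 - (-20)·(-23) = -288 - 460 = -748
k: (-20)·1 - (-1)·12 = -20 - (-12) = -8
DE × DF = (47, -748, -8)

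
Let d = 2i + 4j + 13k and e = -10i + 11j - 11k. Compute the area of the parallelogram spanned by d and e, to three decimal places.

224.671

i: 4·(-11) - 13·11 = -44 - 143 = -187
j: 13·(-10) - 2·(-11) = -130 - (-22) = -108
k: 2·11 - 4·(-10) = 22 - (-40) = 62
d × e = (-187, -108, 62)
|d × e| = √((-187)² + (-108)² + 62²) = √50477 ≈ 224.6709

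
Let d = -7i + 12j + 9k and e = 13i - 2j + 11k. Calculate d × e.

(150, 194, -142)

i: 12·11 - 9·(-2) = 132 - (-18) = 150
j: 9·13 - (-7)·11 = 117 - (-77) = 194
k: (-7)·(-2) - 12·13 = 14 - 156 = -142
d × e = (150, 194, -142)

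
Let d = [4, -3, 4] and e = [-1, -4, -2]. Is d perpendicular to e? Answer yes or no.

yes

d · e = 4·(-1) + (-3)·(-4) + 4·(-2) = -4 + 12 - 8 = 0
Zero, so the vectors are orthogonal.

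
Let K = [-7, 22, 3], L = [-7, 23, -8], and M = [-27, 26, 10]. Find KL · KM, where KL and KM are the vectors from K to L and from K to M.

-73

KL = L − K = (0, 1, -11)
KM = M − K = (-20, 4, 7)
KL · KM = 0·(-20) + 1·4 + (-11)·7 = 0 + 4 - 77 = -73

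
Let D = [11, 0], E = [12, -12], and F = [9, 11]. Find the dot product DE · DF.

-134

DE = E − D = (1, -12)
DF = F − D = (-2, 11)
DE · DF = 1·(-2) + (-12)·11 = -2 - 132 = -134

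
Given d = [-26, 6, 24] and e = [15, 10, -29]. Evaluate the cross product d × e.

i: 6·(-29) - 24·10 = -174 - 240 = -414
j: 24·15 - (-26)·(-29) = 360 - 754 = -394
k: (-26)·10 - 6·15 = -260 - 90 = -350
d × e = (-414, -394, -350)

(-414, -394, -350)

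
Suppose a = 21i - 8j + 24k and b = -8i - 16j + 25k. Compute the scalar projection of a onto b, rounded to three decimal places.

18.217

a · b = 21·(-8) + (-8)·(-16) + 24·25 = -168 + 128 + 600 = 560
|b| = √(64 + 256 + 625) = √945 ≈ 30.7409
comp_b a = 560 / √945 ≈ 18.217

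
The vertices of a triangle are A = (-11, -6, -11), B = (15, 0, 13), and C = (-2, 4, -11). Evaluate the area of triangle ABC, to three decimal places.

AB = (26, 6, 24),  AC = (9, 10, 0)
i: 6·0 - 24·10 = 0 - 240 = -240
j: 24·9 - 26·0 = 216 - 0 = 216
k: 26·10 - 6·9 = 260 - 54 = 206
AB × AC = (-240, 216, 206)
|AB × AC| = √146692 ≈ 383.0039
area = ½ · 383.0039 ≈ 191.502

191.502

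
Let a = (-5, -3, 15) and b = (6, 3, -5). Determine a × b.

i: (-3)·(-5) - 15·3 = 15 - 45 = -30
j: 15·6 - (-5)·(-5) = 90 - 25 = 65
k: (-5)·3 - (-3)·6 = -15 - (-18) = 3
a × b = (-30, 65, 3)

(-30, 65, 3)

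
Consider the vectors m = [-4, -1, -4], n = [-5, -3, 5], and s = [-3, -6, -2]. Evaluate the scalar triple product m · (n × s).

-203

n × s:
i: (-3)·(-2) - 5·(-6) = 6 - (-30) = 36
j: 5·(-3) - (-5)·(-2) = -15 - 10 = -25
k: (-5)·(-6) - (-3)·(-3) = 30 - 9 = 21
n × s = (36, -25, 21)
m · (n × s) = (-4)·36 + (-1)·(-25) + (-4)·21 = -144 + 25 - 84 = -203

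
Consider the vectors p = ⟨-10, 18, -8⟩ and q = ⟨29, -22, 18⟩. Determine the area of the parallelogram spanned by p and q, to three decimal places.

340.312

i: 18·18 - (-8)·(-22) = 324 - 176 = 148
j: (-8)·29 - (-10)·18 = -232 - (-180) = -52
k: (-10)·(-22) - 18·29 = 220 - 522 = -302
p × q = (148, -52, -302)
|p × q| = √(148² + (-52)² + (-302)²) = √115812 ≈ 340.3116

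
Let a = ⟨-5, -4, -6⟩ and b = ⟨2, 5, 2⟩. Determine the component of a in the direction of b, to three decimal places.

a · b = (-5)·2 + (-4)·5 + (-6)·2 = -10 - 20 - 12 = -42
|b| = √(4 + 25 + 4) = √33 ≈ 5.7446
comp_b a = -42 / √33 ≈ -7.311

-7.311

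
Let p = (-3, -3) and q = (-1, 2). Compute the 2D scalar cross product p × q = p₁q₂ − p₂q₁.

-9

(-3)·2 - (-3)·(-1) = -6 - 3 = -9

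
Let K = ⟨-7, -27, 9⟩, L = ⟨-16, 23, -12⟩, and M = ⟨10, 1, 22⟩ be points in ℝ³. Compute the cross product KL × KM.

(1238, -240, -1102)

KL = (-9, 50, -21)
KM = (17, 28, 13)
i: 50·13 - (-21)·28 = 650 - (-588) = 1238
j: (-21)·17 - (-9)·13 = -357 - (-117) = -240
k: (-9)·28 - 50·17 = -252 - 850 = -1102
KL × KM = (1238, -240, -1102)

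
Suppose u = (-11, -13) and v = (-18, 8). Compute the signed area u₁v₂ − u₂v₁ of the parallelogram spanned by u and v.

(-11)·8 - (-13)·(-18) = -88 - 234 = -322

-322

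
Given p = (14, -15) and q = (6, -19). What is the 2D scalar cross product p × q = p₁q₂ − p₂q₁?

-176

14·(-19) - (-15)·6 = -266 - (-90) = -176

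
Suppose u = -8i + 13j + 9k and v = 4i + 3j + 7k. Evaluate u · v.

70

u · v = (-8)·4 + 13·3 + 9·7 = -32 + 39 + 63 = 70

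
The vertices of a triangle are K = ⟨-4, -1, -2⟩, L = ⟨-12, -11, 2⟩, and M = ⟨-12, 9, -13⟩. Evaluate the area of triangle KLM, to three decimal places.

105.948

KL = (-8, -10, 4),  KM = (-8, 10, -11)
i: (-10)·(-11) - 4·10 = 110 - 40 = 70
j: 4·(-8) - (-8)·(-11) = -32 - 88 = -120
k: (-8)·10 - (-10)·(-8) = -80 - 80 = -160
KL × KM = (70, -120, -160)
|KL × KM| = √44900 ≈ 211.8962
area = ½ · 211.8962 ≈ 105.948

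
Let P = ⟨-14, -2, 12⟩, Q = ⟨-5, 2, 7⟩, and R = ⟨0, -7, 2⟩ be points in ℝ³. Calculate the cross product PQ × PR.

(-65, 20, -101)

PQ = (9, 4, -5)
PR = (14, -5, -10)
i: 4·(-10) - (-5)·(-5) = -40 - 25 = -65
j: (-5)·14 - 9·(-10) = -70 - (-90) = 20
k: 9·(-5) - 4·14 = -45 - 56 = -101
PQ × PR = (-65, 20, -101)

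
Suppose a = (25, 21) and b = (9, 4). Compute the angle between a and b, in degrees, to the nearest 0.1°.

16.1

a · b = 25·9 + 21·4 = 225 + 84 = 309
|a|² = 625 + 441 = 1066,  |a| = √1066 ≈ 32.649655
|b|² = 81 + 16 = 97,  |b| = √97 ≈ 9.848858
cos θ = 309 / (32.649655 · 9.848858) ≈ 0.96093
θ = arccos(0.96093) ≈ 16.1°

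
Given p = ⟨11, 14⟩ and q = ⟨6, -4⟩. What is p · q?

p · q = 11·6 + 14·(-4) = 66 - 56 = 10

10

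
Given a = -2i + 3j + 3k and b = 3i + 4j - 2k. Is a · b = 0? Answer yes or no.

a · b = (-2)·3 + 3·4 + 3·(-2) = -6 + 12 - 6 = 0
Zero, so the vectors are orthogonal.

yes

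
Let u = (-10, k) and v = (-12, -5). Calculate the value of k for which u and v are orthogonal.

u · v = (-10)·(-12) + k·(-5) = 120 - 5k
Set equal to 0: -5k = -120, so k = 24.

24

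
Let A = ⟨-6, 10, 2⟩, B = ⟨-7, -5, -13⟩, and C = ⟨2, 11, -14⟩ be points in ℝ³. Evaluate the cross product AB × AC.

(255, -136, 119)

AB = (-1, -15, -15)
AC = (8, 1, -16)
i: (-15)·(-16) - (-15)·1 = 240 - (-15) = 255
j: (-15)·8 - (-1)·(-16) = -120 - 16 = -136
k: (-1)·1 - (-15)·8 = -1 - (-120) = 119
AB × AC = (255, -136, 119)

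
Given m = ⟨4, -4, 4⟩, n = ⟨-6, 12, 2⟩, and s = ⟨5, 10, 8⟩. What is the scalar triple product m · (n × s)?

-408

n × s:
i: 12·8 - 2·10 = 96 - 20 = 76
j: 2·5 - (-6)·8 = 10 - (-48) = 58
k: (-6)·10 - 12·5 = -60 - 60 = -120
n × s = (76, 58, -120)
m · (n × s) = 4·76 + (-4)·58 + 4·(-120) = 304 - 232 - 480 = -408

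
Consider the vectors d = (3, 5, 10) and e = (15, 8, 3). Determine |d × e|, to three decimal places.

i: 5·3 - 10·8 = 15 - 80 = -65
j: 10·15 - 3·3 = 150 - 9 = 141
k: 3·8 - 5·15 = 24 - 75 = -51
d × e = (-65, 141, -51)
|d × e| = √((-65)² + 141² + (-51)²) = √26707 ≈ 163.4228

163.423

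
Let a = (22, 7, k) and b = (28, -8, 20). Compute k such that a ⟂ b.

-28

a · b = 22·28 + 7·(-8) + k·20 = 560 + 20k
Set equal to 0: 20k = -560, so k = -28.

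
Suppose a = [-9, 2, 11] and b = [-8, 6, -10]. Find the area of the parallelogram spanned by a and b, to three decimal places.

i: 2·(-10) - 11·6 = -20 - 66 = -86
j: 11·(-8) - (-9)·(-10) = -88 - 90 = -178
k: (-9)·6 - 2·(-8) = -54 - (-16) = -38
a × b = (-86, -178, -38)
|a × b| = √((-86)² + (-178)² + (-38)²) = √40524 ≈ 201.3057

201.306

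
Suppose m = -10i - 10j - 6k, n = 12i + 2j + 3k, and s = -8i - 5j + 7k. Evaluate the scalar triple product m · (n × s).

n × s:
i: 2·7 - 3·(-5) = 14 - (-15) = 29
j: 3·(-8) - 12·7 = -24 - 84 = -108
k: 12·(-5) - 2·(-8) = -60 - (-16) = -44
n × s = (29, -108, -44)
m · (n × s) = (-10)·29 + (-10)·(-108) + (-6)·(-44) = -290 + 1080 + 264 = 1054

1054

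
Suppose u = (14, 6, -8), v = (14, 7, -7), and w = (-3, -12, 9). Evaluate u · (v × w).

252

v × w:
i: 7·9 - (-7)·(-12) = 63 - 84 = -21
j: (-7)·(-3) - 14·9 = 21 - 126 = -105
k: 14·(-12) - 7·(-3) = -168 - (-21) = -147
v × w = (-21, -105, -147)
u · (v × w) = 14·(-21) + 6·(-105) + (-8)·(-147) = -294 - 630 + 1176 = 252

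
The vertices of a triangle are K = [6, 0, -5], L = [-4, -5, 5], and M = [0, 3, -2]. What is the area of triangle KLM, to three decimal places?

40.389

KL = (-10, -5, 10),  KM = (-6, 3, 3)
i: (-5)·3 - 10·3 = -15 - 30 = -45
j: 10·(-6) - (-10)·3 = -60 - (-30) = -30
k: (-10)·3 - (-5)·(-6) = -30 - 30 = -60
KL × KM = (-45, -30, -60)
|KL × KM| = √6525 ≈ 80.7775
area = ½ · 80.7775 ≈ 40.389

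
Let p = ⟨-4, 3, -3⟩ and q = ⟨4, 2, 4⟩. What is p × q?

(18, 4, -20)

i: 3·4 - (-3)·2 = 12 - (-6) = 18
j: (-3)·4 - (-4)·4 = -12 - (-16) = 4
k: (-4)·2 - 3·4 = -8 - 12 = -20
p × q = (18, 4, -20)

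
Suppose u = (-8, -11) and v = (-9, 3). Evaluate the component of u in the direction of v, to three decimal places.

4.111

u · v = (-8)·(-9) + (-11)·3 = 72 - 33 = 39
|v| = √(81 + 9) = √90 ≈ 9.4868
comp_v u = 39 / √90 ≈ 4.111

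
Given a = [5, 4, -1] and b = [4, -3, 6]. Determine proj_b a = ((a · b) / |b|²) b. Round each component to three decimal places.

a · b = 5·4 + 4·(-3) + (-1)·6 = 20 - 12 - 6 = 2
|b|² = 16 + 9 + 36 = 61
proj_b a = (2/61) · (4, -3, 6) ≈ (0.131, -0.098, 0.197)

(0.131, -0.098, 0.197)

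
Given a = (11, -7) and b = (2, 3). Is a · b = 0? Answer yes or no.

a · b = 11·2 + (-7)·3 = 22 - 21 = 1
Nonzero, so the vectors are not orthogonal.

no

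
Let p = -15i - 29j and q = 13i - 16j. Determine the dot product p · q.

269

p · q = (-15)·13 + (-29)·(-16) = -195 + 464 = 269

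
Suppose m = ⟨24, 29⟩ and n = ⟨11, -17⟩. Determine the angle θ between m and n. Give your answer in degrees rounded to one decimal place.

m · n = 24·11 + 29·(-17) = 264 - 493 = -229
|m|² = 576 + 841 = 1417,  |m| = √1417 ≈ 37.643060
|n|² = 121 + 289 = 410,  |n| = √410 ≈ 20.248457
cos θ = -229 / (37.643060 · 20.248457) ≈ -0.30044
θ = arccos(-0.30044) ≈ 107.5°

107.5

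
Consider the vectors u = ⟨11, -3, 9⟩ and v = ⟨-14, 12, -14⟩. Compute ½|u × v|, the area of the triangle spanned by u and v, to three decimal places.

57.533

i: (-3)·(-14) - 9·12 = 42 - 108 = -66
j: 9·(-14) - 11·(-14) = -126 - (-154) = 28
k: 11·12 - (-3)·(-14) = 132 - 42 = 90
u × v = (-66, 28, 90)
|u × v| = √((-66)² + 28² + 90²) = √13240 ≈ 115.0652
area = ½ · 115.0652 ≈ 57.533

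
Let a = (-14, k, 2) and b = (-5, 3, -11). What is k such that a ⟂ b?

-16

a · b = (-14)·(-5) + k·3 + 2·(-11) = 48 + 3k
Set equal to 0: 3k = -48, so k = -16.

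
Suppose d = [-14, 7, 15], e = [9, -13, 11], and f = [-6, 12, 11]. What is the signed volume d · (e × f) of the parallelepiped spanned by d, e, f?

3145

e × f:
i: (-13)·11 - 11·12 = -143 - 132 = -275
j: 11·(-6) - 9·11 = -66 - 99 = -165
k: 9·12 - (-13)·(-6) = 108 - 78 = 30
e × f = (-275, -165, 30)
d · (e × f) = (-14)·(-275) + 7·(-165) + 15·30 = 3850 - 1155 + 450 = 3145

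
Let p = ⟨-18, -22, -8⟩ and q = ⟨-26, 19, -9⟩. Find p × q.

i: (-22)·(-9) - (-8)·19 = 198 - (-152) = 350
j: (-8)·(-26) - (-18)·(-9) = 208 - 162 = 46
k: (-18)·19 - (-22)·(-26) = -342 - 572 = -914
p × q = (350, 46, -914)

(350, 46, -914)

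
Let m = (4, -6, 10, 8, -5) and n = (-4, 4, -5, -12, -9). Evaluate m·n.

-141

m · n = 4·(-4) + (-6)·4 + 10·(-5) + 8·(-12) + (-5)·(-9) = -16 - 24 - 50 - 96 + 45 = -141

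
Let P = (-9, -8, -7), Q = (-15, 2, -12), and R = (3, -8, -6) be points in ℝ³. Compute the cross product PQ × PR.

PQ = (-6, 10, -5)
PR = (12, 0, 1)
i: 10·1 - (-5)·0 = 10 - 0 = 10
j: (-5)·12 - (-6)·1 = -60 - (-6) = -54
k: (-6)·0 - 10·12 = 0 - 120 = -120
PQ × PR = (10, -54, -120)

(10, -54, -120)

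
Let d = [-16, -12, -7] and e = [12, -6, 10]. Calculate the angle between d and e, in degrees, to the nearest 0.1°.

d · e = (-16)·12 + (-12)·(-6) + (-7)·10 = -192 + 72 - 70 = -190
|d|² = 256 + 144 + 49 = 449,  |d| = √449 ≈ 21.189620
|e|² = 144 + 36 + 100 = 280,  |e| = √280 ≈ 16.733201
cos θ = -190 / (21.189620 · 16.733201) ≈ -0.53586
θ = arccos(-0.53586) ≈ 122.4°

122.4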